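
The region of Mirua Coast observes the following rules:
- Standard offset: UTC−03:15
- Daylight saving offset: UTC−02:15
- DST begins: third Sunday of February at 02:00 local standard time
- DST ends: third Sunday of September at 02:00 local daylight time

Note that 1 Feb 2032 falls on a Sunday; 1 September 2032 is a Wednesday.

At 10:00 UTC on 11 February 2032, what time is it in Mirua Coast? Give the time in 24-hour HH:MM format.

1 February 2032 is a Sunday, so the first Sunday is February 1 and the third is February 15.
1 September 2032 is a Wednesday, so the first Sunday is September 5 and the third is September 19.
At the standard offset (UTC−03:15), 10:00 UTC − 3h15m = 06:45 Mirua Coast standard time.
Daylight saving runs 15 February – 19 September; the standard-time date in Mirua Coast, 11 February 2032, is outside that window, so Mirua Coast is on standard time at UTC−03:15.
10:00 UTC − 3h15m = 06:45 local.

06:45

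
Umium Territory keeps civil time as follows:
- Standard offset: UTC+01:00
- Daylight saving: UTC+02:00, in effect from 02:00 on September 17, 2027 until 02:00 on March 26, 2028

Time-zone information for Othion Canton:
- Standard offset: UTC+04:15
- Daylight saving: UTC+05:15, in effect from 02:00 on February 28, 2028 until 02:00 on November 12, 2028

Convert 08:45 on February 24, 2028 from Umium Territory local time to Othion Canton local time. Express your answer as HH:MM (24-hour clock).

11:00

February 24, 2028 lies within the daylight-saving period (17 September 2027 – 26 March 2028), so Umium Territory is on daylight time, UTC+02:00.
08:45 Umium Territory − 2h = 06:45 UTC.
At the standard offset (UTC+04:15), 06:45 UTC + 4h15m = 11:00 Othion Canton standard time.
The standard-time date in Othion Canton, February 24, 2028, is outside the daylight-saving period (28 February – 12 November), so Othion Canton is on standard time, UTC+04:15.
06:45 UTC + 4h15m = 11:00 Othion Canton.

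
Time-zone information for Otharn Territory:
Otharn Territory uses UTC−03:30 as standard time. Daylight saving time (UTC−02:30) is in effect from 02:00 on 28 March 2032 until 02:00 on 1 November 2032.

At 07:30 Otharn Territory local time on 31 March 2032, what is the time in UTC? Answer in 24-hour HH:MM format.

31 March 2032 falls between 28 March and 1 November, so daylight saving is in effect and Otharn Territory is at UTC−02:30.
07:30 local + 2h30m = 10:00 UTC.

10:00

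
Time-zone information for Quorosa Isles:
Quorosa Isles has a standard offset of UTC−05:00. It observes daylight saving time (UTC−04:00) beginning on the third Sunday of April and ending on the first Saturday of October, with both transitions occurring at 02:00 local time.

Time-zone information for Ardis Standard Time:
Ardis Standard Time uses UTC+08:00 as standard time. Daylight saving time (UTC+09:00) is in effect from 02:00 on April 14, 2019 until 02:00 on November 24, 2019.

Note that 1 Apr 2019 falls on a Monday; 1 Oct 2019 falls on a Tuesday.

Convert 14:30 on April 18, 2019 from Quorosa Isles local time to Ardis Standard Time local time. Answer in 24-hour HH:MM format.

1 April 2019 is a Monday, so the first Sunday is April 7 and the third is April 21.
1 October 2019 is a Tuesday, so the first Saturday is October 5.
April 18, 2019 does not fall between 21 April and 5 October, so daylight saving is not in effect and Quorosa Isles is at UTC−05:00.
14:30 Quorosa Isles + 5h = 19:30 UTC.
At the standard offset (UTC+08:00), 19:30 UTC + 8h = 03:30 Ardis Standard Time standard time (rolling into the next day, 19 April 2019).
Daylight saving runs 14 April – 24 November; the standard-time date in Ardis Standard Time, April 19, 2019, is inside that window, so Ardis Standard Time is at UTC+09:00.
19:30 UTC + 9h = 04:30 Ardis Standard Time (rolling into the next day, 19 April 2019).

04:30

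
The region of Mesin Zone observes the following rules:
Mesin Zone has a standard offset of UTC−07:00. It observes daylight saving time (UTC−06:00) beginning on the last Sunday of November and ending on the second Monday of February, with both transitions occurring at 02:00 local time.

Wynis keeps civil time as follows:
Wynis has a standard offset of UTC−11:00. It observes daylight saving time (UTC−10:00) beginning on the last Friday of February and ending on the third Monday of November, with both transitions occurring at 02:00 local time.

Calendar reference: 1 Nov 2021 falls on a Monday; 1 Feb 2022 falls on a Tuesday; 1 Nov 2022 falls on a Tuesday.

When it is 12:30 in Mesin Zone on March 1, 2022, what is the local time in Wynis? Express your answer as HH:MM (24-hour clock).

09:30

1 November 2021 is a Monday, so Sundays fall on 7, 14, 21, 28; the last is November 28.
1 February 2022 is a Tuesday, so the first Monday is February 7 and the second is February 14.
March 1, 2022 is outside the daylight-saving period (28 November 2021 – 14 February 2022), so Mesin Zone is on standard time, UTC−07:00.
12:30 Mesin Zone + 7h = 19:30 UTC.
1 February 2022 is a Tuesday, so Fridays fall on 4, 11, 18, 25; the last is February 25.
1 November 2022 is a Tuesday, so the first Monday is November 7 and the third is November 21.
At the standard offset (UTC−11:00), 19:30 UTC − 11h = 08:30 Wynis standard time.
Daylight saving runs 25 February – 21 November; the standard-time date in Wynis, March 1, 2022, is inside that window, so Wynis is at UTC−10:00.
19:30 UTC − 10h = 09:30 Wynis.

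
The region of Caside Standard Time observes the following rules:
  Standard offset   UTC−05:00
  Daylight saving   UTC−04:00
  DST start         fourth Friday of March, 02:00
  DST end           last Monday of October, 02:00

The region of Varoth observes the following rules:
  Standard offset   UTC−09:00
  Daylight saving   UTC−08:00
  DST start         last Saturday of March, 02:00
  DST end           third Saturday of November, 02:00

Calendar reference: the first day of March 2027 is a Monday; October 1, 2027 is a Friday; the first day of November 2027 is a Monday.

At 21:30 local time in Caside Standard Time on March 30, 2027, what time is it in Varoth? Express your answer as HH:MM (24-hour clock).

17:30

1 March 2027 is a Monday, so the first Friday is March 5 and the fourth is March 26.
1 October 2027 is a Friday, so Mondays fall on 4, 11, 18, 25; the last is October 25.
March 30, 2027 falls between 26 March and 25 October, so daylight saving is in effect and Caside Standard Time is at UTC−04:00.
21:30 Caside Standard Time + 4h = 01:30 UTC (rolling into the next day, 31 March 2027).
1 March 2027 is a Monday, so Saturdays fall on 6, 13, 20, 27; the last is March 27.
1 November 2027 is a Monday, so the first Saturday is November 6 and the third is November 20.
At the standard offset (UTC−09:00), 01:30 UTC − 9h = 16:30 Varoth standard time (rolling into the previous day, 30 March 2027).
The standard-time date in Varoth, March 30, 2027, falls between 27 March and 20 November, so daylight saving is in effect and Varoth is at UTC−08:00.
01:30 UTC − 8h = 17:30 Varoth (rolling into the previous day, 30 March 2027).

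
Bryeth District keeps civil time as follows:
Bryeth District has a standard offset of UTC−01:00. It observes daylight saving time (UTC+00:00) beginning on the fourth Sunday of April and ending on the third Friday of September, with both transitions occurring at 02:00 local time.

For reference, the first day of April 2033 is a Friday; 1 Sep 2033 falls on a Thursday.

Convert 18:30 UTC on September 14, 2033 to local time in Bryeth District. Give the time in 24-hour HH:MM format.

18:30

1 April 2033 is a Friday, so the first Sunday is April 3 and the fourth is April 24.
1 September 2033 is a Thursday, so the first Friday is September 2 and the third is September 16.
At the standard offset (UTC−01:00), 18:30 UTC − 1h = 17:30 Bryeth District standard time.
Daylight saving runs 24 April – 16 September; the standard-time date in Bryeth District, September 14, 2033, is inside that window, so Bryeth District is at UTC+00:00.
18:30 UTC + 0h = 18:30 local.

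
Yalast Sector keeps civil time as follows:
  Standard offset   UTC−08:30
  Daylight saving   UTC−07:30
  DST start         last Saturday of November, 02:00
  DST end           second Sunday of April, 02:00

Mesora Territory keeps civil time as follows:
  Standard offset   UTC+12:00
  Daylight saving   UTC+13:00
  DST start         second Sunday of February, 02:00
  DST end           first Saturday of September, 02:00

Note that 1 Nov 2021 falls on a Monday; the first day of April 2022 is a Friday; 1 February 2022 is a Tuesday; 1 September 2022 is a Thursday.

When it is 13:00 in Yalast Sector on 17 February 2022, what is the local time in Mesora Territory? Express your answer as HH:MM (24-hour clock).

1 November 2021 is a Monday, so Saturdays fall on 6, 13, 20, 27; the last is November 27.
1 April 2022 is a Friday, so the first Sunday is April 3 and the second is April 10.
17 February 2022 falls between 27 November 2021 and 10 April 2022, so daylight saving is in effect and Yalast Sector is at UTC−07:30.
13:00 Yalast Sector + 7h30m = 20:30 UTC.
1 February 2022 is a Tuesday, so the first Sunday is February 6 and the second is February 13.
1 September 2022 is a Thursday, so the first Saturday is September 3.
At the standard offset (UTC+12:00), 20:30 UTC + 12h = 08:30 Mesora Territory standard time (rolling into the next day, 18 February 2022).
Daylight saving runs 13 February – 3 September; the standard-time date in Mesora Territory, 18 February 2022, is inside that window, so Mesora Territory is at UTC+13:00.
20:30 UTC + 13h = 09:30 Mesora Territory (rolling into the next day, 18 February 2022).

09:30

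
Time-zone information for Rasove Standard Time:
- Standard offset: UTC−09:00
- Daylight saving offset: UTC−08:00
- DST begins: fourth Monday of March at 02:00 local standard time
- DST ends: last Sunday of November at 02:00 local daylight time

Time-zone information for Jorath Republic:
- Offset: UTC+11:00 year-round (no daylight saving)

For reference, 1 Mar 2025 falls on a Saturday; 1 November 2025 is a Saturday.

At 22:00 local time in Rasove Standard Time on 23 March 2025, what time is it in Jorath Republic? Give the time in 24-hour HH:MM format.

18:00

1 March 2025 is a Saturday, so the first Monday is March 3 and the fourth is March 24.
1 November 2025 is a Saturday, so Sundays fall on 2, 9, 16, 23, 30; the last is November 30.
23 March 2025 is outside the daylight-saving period (24 March – 30 November), so Rasove Standard Time is on standard time, UTC−09:00.
22:00 Rasove Standard Time + 9h = 07:00 UTC (rolling into the next day, 24 March 2025).
Jorath Republic has no daylight saving, so its offset is UTC+11:00 year-round.
07:00 UTC + 11h = 18:00 Jorath Republic.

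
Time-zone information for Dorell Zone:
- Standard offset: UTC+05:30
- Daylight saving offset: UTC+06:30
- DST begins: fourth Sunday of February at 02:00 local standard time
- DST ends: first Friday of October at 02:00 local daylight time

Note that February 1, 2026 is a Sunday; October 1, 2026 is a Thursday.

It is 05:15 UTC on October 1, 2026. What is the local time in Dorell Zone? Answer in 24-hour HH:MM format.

11:45

1 February 2026 is a Sunday, so the first Sunday is February 1 and the fourth is February 22.
1 October 2026 is a Thursday, so the first Friday is October 2.
At the standard offset (UTC+05:30), 05:15 UTC + 5h30m = 10:45 Dorell Zone standard time.
The standard-time date in Dorell Zone, October 1, 2026, falls between 22 February and 2 October, so daylight saving is in effect and Dorell Zone is at UTC+06:30.
05:15 UTC + 6h30m = 11:45 local.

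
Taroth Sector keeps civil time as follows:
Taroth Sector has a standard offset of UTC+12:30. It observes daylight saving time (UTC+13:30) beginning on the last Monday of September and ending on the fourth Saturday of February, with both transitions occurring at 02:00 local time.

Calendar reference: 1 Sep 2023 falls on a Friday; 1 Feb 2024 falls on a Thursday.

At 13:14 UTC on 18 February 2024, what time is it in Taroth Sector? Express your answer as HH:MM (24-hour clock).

02:44

1 September 2023 is a Friday, so Mondays fall on 4, 11, 18, 25; the last is September 25.
1 February 2024 is a Thursday, so the first Saturday is February 3 and the fourth is February 24.
At the standard offset (UTC+12:30), 13:14 UTC + 12h30m = 01:44 Taroth Sector standard time (rolling into the next day, 19 February 2024).
The standard-time date in Taroth Sector, 19 February 2024, falls between 25 September 2023 and 24 February 2024, so daylight saving is in effect and Taroth Sector is at UTC+13:30.
13:14 UTC + 13h30m = 02:44 local (rolling into the next day, 19 February 2024).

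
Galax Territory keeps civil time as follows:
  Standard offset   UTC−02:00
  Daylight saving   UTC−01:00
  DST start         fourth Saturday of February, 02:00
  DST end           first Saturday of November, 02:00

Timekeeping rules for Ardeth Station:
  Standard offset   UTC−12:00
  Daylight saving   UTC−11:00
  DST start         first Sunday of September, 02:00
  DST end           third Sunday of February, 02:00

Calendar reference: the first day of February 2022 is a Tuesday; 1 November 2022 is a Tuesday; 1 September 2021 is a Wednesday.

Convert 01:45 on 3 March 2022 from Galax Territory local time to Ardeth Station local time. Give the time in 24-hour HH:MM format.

1 February 2022 is a Tuesday, so the first Saturday is February 5 and the fourth is February 26.
1 November 2022 is a Tuesday, so the first Saturday is November 5.
3 March 2022 falls between 26 February and 5 November, so daylight saving is in effect and Galax Territory is at UTC−01:00.
01:45 Galax Territory + 1h = 02:45 UTC.
1 September 2021 is a Wednesday, so the first Sunday is September 5.
1 February 2022 is a Tuesday, so the first Sunday is February 6 and the third is February 20.
At the standard offset (UTC−12:00), 02:45 UTC − 12h = 14:45 Ardeth Station standard time (rolling into the previous day, 2 March 2022).
The standard-time date in Ardeth Station, 2 March 2022, is outside the daylight-saving period (5 September 2021 – 20 February 2022), so Ardeth Station is on standard time, UTC−12:00.
02:45 UTC − 12h = 14:45 Ardeth Station (rolling into the previous day, 2 March 2022).

14:45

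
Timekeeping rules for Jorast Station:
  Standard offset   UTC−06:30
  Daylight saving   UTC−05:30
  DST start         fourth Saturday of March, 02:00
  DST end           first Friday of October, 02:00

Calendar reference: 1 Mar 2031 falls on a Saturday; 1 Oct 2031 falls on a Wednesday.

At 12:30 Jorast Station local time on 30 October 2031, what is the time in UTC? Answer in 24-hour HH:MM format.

19:00

1 March 2031 is a Saturday, so the first Saturday is March 1 and the fourth is March 22.
1 October 2031 is a Wednesday, so the first Friday is October 3.
Daylight saving runs 22 March – 3 October; 30 October 2031 is outside that window, so Jorast Station is on standard time at UTC−06:30.
12:30 local + 6h30m = 19:00 UTC.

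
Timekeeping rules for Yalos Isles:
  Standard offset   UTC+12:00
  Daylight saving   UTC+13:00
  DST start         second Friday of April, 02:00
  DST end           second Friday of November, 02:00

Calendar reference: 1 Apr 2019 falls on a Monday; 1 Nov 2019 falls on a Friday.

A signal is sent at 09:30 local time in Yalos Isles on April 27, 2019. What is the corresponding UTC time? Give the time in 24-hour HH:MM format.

20:30

1 April 2019 is a Monday, so the first Friday is April 5 and the second is April 12.
1 November 2019 is a Friday, so the first Friday is November 1 and the second is November 8.
April 27, 2019 falls between 12 April and 8 November, so daylight saving is in effect and Yalos Isles is at UTC+13:00.
09:30 local − 13h = 20:30 UTC (rolling into the previous day, 26 April 2019).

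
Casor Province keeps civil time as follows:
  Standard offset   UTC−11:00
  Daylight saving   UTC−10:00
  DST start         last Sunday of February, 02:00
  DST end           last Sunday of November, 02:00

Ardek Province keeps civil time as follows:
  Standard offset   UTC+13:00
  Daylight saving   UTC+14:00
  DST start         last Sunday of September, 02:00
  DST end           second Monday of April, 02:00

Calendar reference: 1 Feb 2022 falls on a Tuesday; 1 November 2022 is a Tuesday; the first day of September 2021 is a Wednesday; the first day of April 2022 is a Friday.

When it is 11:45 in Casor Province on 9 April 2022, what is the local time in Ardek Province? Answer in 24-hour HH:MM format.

1 February 2022 is a Tuesday, so Sundays fall on 6, 13, 20, 27; the last is February 27.
1 November 2022 is a Tuesday, so Sundays fall on 6, 13, 20, 27; the last is November 27.
9 April 2022 falls between 27 February and 27 November, so daylight saving is in effect and Casor Province is at UTC−10:00.
11:45 Casor Province + 10h = 21:45 UTC.
1 September 2021 is a Wednesday, so Sundays fall on 5, 12, 19, 26; the last is September 26.
1 April 2022 is a Friday, so the first Monday is April 4 and the second is April 11.
At the standard offset (UTC+13:00), 21:45 UTC + 13h = 10:45 Ardek Province standard time (rolling into the next day, 10 April 2022).
The standard-time date in Ardek Province, 10 April 2022, falls between 26 September 2021 and 11 April 2022, so daylight saving is in effect and Ardek Province is at UTC+14:00.
21:45 UTC + 14h = 11:45 Ardek Province (rolling into the next day, 10 April 2022).

11:45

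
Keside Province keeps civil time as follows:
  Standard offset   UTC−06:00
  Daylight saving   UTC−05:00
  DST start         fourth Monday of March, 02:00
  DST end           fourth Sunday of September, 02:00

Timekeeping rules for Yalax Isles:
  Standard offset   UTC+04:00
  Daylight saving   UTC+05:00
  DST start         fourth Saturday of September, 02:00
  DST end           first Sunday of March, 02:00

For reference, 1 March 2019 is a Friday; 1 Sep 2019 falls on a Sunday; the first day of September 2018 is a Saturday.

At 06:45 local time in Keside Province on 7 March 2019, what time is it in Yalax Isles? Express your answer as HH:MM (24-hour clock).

1 March 2019 is a Friday, so the first Monday is March 4 and the fourth is March 25.
1 September 2019 is a Sunday, so the first Sunday is September 1 and the fourth is September 22.
7 March 2019 is outside the daylight-saving period (25 March – 22 September), so Keside Province is on standard time, UTC−06:00.
06:45 Keside Province + 6h = 12:45 UTC.
1 September 2018 is a Saturday, so the first Saturday is September 1 and the fourth is September 22.
1 March 2019 is a Friday, so the first Sunday is March 3.
At the standard offset (UTC+04:00), 12:45 UTC + 4h = 16:45 Yalax Isles standard time.
Daylight saving runs 22 September 2018 – 3 March 2019; the standard-time date in Yalax Isles, 7 March 2019, is outside that window, so Yalax Isles is on standard time at UTC+04:00.
12:45 UTC + 4h = 16:45 Yalax Isles.

16:45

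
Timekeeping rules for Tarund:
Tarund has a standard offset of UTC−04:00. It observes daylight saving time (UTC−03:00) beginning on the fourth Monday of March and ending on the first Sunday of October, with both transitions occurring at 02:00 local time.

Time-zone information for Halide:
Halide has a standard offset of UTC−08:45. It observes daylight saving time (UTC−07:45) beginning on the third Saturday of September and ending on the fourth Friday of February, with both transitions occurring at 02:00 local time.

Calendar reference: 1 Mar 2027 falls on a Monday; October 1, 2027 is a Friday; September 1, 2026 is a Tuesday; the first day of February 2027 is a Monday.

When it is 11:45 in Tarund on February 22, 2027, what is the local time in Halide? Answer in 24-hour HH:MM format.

08:00

1 March 2027 is a Monday, so the first Monday is March 1 and the fourth is March 22.
1 October 2027 is a Friday, so the first Sunday is October 3.
Daylight saving runs 22 March – 3 October; February 22, 2027 is outside that window, so Tarund is on standard time at UTC−04:00.
11:45 Tarund + 4h = 15:45 UTC.
1 September 2026 is a Tuesday, so the first Saturday is September 5 and the third is September 19.
1 February 2027 is a Monday, so the first Friday is February 5 and the fourth is February 26.
At the standard offset (UTC−08:45), 15:45 UTC − 8h45m = 07:00 Halide standard time.
The standard-time date in Halide, February 22, 2027, lies within the daylight-saving period (19 September 2026 – 26 February 2027), so Halide is on daylight time, UTC−07:45.
15:45 UTC − 7h45m = 08:00 Halide.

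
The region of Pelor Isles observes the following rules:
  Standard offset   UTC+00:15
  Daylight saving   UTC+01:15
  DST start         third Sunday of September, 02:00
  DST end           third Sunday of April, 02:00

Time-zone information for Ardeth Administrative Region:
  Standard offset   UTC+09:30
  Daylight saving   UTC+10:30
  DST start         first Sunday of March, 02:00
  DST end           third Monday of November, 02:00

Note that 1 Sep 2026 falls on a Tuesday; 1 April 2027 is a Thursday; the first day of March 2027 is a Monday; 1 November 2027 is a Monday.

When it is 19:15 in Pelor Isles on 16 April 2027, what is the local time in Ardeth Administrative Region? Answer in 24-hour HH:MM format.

1 September 2026 is a Tuesday, so the first Sunday is September 6 and the third is September 20.
1 April 2027 is a Thursday, so the first Sunday is April 4 and the third is April 18.
Daylight saving runs 20 September 2026 – 18 April 2027; 16 April 2027 is inside that window, so Pelor Isles is at UTC+01:15.
19:15 Pelor Isles − 1h15m = 18:00 UTC.
1 March 2027 is a Monday, so the first Sunday is March 7.
1 November 2027 is a Monday, so the first Monday is November 1 and the third is November 15.
At the standard offset (UTC+09:30), 18:00 UTC + 9h30m = 03:30 Ardeth Administrative Region standard time (rolling into the next day, 17 April 2027).
The standard-time date in Ardeth Administrative Region, 17 April 2027, lies within the daylight-saving period (7 March – 15 November), so Ardeth Administrative Region is on daylight time, UTC+10:30.
18:00 UTC + 10h30m = 04:30 Ardeth Administrative Region (rolling into the next day, 17 April 2027).

04:30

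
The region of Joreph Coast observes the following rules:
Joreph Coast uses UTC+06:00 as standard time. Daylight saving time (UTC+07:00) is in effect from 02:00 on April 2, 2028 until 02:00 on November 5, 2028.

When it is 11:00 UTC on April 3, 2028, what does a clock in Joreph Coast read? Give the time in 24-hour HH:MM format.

18:00

At the standard offset (UTC+06:00), 11:00 UTC + 6h = 17:00 Joreph Coast standard time.
Daylight saving runs 2 April – 5 November; the standard-time date in Joreph Coast, April 3, 2028, is inside that window, so Joreph Coast is at UTC+07:00.
11:00 UTC + 7h = 18:00 local.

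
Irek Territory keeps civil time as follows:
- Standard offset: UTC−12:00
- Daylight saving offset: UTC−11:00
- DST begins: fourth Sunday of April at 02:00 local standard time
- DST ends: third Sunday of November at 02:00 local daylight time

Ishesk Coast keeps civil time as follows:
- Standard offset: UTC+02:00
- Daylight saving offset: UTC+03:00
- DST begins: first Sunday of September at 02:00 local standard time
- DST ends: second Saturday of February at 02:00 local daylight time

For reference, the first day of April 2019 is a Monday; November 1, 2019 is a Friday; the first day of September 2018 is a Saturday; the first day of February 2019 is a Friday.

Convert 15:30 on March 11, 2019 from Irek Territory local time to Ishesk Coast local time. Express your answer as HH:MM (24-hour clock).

05:30

1 April 2019 is a Monday, so the first Sunday is April 7 and the fourth is April 28.
1 November 2019 is a Friday, so the first Sunday is November 3 and the third is November 17.
Daylight saving runs 28 April – 17 November; March 11, 2019 is outside that window, so Irek Territory is on standard time at UTC−12:00.
15:30 Irek Territory + 12h = 03:30 UTC (rolling into the next day, 12 March 2019).
1 September 2018 is a Saturday, so the first Sunday is September 2.
1 February 2019 is a Friday, so the first Saturday is February 2 and the second is February 9.
At the standard offset (UTC+02:00), 03:30 UTC + 2h = 05:30 Ishesk Coast standard time.
The standard-time date in Ishesk Coast, March 12, 2019, does not fall between 2 September 2018 and 9 February 2019, so daylight saving is not in effect and Ishesk Coast is at UTC+02:00.
03:30 UTC + 2h = 05:30 Ishesk Coast.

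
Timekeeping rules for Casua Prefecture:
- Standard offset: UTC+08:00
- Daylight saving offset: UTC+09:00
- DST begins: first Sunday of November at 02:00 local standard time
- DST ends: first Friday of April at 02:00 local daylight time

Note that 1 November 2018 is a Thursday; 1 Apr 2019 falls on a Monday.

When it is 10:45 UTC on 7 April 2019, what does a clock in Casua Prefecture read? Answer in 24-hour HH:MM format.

18:45

1 November 2018 is a Thursday, so the first Sunday is November 4.
1 April 2019 is a Monday, so the first Friday is April 5.
At the standard offset (UTC+08:00), 10:45 UTC + 8h = 18:45 Casua Prefecture standard time.
The standard-time date in Casua Prefecture, 7 April 2019, is outside the daylight-saving period (4 November 2018 – 5 April 2019), so Casua Prefecture is on standard time, UTC+08:00.
10:45 UTC + 8h = 18:45 local.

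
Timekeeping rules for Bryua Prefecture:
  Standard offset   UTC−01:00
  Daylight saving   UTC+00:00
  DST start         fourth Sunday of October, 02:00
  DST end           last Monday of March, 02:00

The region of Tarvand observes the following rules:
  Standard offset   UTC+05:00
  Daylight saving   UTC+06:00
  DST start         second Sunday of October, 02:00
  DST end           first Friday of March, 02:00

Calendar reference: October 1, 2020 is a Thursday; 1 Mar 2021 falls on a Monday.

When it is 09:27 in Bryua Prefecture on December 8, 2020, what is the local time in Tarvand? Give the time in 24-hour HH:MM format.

15:27

1 October 2020 is a Thursday, so the first Sunday is October 4 and the fourth is October 25.
1 March 2021 is a Monday, so Mondays fall on 1, 8, 15, 22, 29; the last is March 29.
December 8, 2020 lies within the daylight-saving period (25 October 2020 – 29 March 2021), so Bryua Prefecture is on daylight time, UTC+00:00.
09:27 Bryua Prefecture − 0h = 09:27 UTC.
1 October 2020 is a Thursday, so the first Sunday is October 4 and the second is October 11.
1 March 2021 is a Monday, so the first Friday is March 5.
At the standard offset (UTC+05:00), 09:27 UTC + 5h = 14:27 Tarvand standard time.
Daylight saving runs 11 October 2020 – 5 March 2021; the standard-time date in Tarvand, December 8, 2020, is inside that window, so Tarvand is at UTC+06:00.
09:27 UTC + 6h = 15:27 Tarvand.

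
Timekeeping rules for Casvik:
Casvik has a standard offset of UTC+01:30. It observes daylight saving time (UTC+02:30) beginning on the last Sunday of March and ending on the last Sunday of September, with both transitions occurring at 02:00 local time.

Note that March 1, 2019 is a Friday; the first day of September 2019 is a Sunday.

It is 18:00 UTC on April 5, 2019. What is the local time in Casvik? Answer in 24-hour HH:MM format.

1 March 2019 is a Friday, so Sundays fall on 3, 10, 17, 24, 31; the last is March 31.
1 September 2019 is a Sunday, so Sundays fall on 1, 8, 15, 22, 29; the last is September 29.
At the standard offset (UTC+01:30), 18:00 UTC + 1h30m = 19:30 Casvik standard time.
The standard-time date in Casvik, April 5, 2019, lies within the daylight-saving period (31 March – 29 September), so Casvik is on daylight time, UTC+02:30.
18:00 UTC + 2h30m = 20:30 local.

20:30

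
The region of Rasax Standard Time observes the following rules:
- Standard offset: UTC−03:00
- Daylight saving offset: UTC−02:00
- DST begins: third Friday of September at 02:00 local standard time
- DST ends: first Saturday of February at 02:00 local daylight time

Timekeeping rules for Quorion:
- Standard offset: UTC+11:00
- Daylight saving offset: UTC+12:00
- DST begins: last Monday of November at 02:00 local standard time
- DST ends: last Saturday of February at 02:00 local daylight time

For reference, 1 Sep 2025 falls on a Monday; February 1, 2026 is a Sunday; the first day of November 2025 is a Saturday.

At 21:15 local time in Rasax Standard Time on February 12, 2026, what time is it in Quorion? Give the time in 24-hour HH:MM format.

1 September 2025 is a Monday, so the first Friday is September 5 and the third is September 19.
1 February 2026 is a Sunday, so the first Saturday is February 7.
February 12, 2026 is outside the daylight-saving period (19 September 2025 – 7 February 2026), so Rasax Standard Time is on standard time, UTC−03:00.
21:15 Rasax Standard Time + 3h = 00:15 UTC (rolling into the next day, 13 February 2026).
1 November 2025 is a Saturday, so Mondays fall on 3, 10, 17, 24; the last is November 24.
1 February 2026 is a Sunday, so Saturdays fall on 7, 14, 21, 28; the last is February 28.
At the standard offset (UTC+11:00), 00:15 UTC + 11h = 11:15 Quorion standard time.
The standard-time date in Quorion, February 13, 2026, falls between 24 November 2025 and 28 February 2026, so daylight saving is in effect and Quorion is at UTC+12:00.
00:15 UTC + 12h = 12:15 Quorion.

12:15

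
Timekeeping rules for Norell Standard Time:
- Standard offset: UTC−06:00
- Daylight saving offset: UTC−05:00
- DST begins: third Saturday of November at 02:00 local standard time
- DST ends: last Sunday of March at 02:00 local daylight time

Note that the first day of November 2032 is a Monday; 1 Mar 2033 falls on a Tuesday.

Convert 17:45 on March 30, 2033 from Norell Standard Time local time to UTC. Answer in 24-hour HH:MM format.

23:45

1 November 2032 is a Monday, so the first Saturday is November 6 and the third is November 20.
1 March 2033 is a Tuesday, so Sundays fall on 6, 13, 20, 27; the last is March 27.
March 30, 2033 does not fall between 20 November 2032 and 27 March 2033, so daylight saving is not in effect and Norell Standard Time is at UTC−06:00.
17:45 local + 6h = 23:45 UTC.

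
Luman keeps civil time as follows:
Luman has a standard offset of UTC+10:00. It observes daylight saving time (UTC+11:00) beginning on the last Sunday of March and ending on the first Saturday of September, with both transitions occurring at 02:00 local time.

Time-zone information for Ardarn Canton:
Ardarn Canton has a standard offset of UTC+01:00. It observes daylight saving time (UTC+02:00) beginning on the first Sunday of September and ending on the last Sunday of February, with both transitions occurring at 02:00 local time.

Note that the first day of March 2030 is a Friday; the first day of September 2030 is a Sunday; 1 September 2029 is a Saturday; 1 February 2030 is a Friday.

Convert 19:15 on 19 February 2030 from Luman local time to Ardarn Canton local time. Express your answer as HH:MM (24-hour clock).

1 March 2030 is a Friday, so Sundays fall on 3, 10, 17, 24, 31; the last is March 31.
1 September 2030 is a Sunday, so the first Saturday is September 7.
Daylight saving runs 31 March – 7 September; 19 February 2030 is outside that window, so Luman is on standard time at UTC+10:00.
19:15 Luman − 10h = 09:15 UTC.
1 September 2029 is a Saturday, so the first Sunday is September 2.
1 February 2030 is a Friday, so Sundays fall on 3, 10, 17, 24; the last is February 24.
At the standard offset (UTC+01:00), 09:15 UTC + 1h = 10:15 Ardarn Canton standard time.
The standard-time date in Ardarn Canton, 19 February 2030, lies within the daylight-saving period (2 September 2029 – 24 February 2030), so Ardarn Canton is on daylight time, UTC+02:00.
09:15 UTC + 2h = 11:15 Ardarn Canton.

11:15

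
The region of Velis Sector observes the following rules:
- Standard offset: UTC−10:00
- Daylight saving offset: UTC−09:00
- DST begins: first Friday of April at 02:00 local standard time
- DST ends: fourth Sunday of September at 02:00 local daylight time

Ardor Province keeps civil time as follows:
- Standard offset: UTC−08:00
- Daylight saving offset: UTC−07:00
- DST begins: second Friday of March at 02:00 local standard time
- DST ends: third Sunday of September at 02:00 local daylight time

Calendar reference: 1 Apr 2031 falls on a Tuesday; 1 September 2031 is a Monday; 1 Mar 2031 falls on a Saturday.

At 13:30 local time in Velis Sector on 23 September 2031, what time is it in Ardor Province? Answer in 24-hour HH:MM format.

1 April 2031 is a Tuesday, so the first Friday is April 4.
1 September 2031 is a Monday, so the first Sunday is September 7 and the fourth is September 28.
23 September 2031 lies within the daylight-saving period (4 April – 28 September), so Velis Sector is on daylight time, UTC−09:00.
13:30 Velis Sector + 9h = 22:30 UTC.
1 March 2031 is a Saturday, so the first Friday is March 7 and the second is March 14.
1 September 2031 is a Monday, so the first Sunday is September 7 and the third is September 21.
At the standard offset (UTC−08:00), 22:30 UTC − 8h = 14:30 Ardor Province standard time.
The standard-time date in Ardor Province, 23 September 2031, is outside the daylight-saving period (14 March – 21 September), so Ardor Province is on standard time, UTC−08:00.
22:30 UTC − 8h = 14:30 Ardor Province.

14:30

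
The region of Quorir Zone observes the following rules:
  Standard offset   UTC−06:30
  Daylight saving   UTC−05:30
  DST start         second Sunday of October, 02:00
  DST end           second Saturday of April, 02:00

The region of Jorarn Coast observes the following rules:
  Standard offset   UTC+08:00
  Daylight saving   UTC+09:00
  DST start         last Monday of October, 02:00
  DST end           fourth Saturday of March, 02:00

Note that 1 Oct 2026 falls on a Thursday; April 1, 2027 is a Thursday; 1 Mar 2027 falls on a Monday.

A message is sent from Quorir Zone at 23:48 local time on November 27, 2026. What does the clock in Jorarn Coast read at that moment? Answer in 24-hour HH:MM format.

1 October 2026 is a Thursday, so the first Sunday is October 4 and the second is October 11.
1 April 2027 is a Thursday, so the first Saturday is April 3 and the second is April 10.
November 27, 2026 falls between 11 October 2026 and 10 April 2027, so daylight saving is in effect and Quorir Zone is at UTC−05:30.
23:48 Quorir Zone + 5h30m = 05:18 UTC (rolling into the next day, 28 November 2026).
1 October 2026 is a Thursday, so Mondays fall on 5, 12, 19, 26; the last is October 26.
1 March 2027 is a Monday, so the first Saturday is March 6 and the fourth is March 27.
At the standard offset (UTC+08:00), 05:18 UTC + 8h = 13:18 Jorarn Coast standard time.
The standard-time date in Jorarn Coast, November 28, 2026, falls between 26 October 2026 and 27 March 2027, so daylight saving is in effect and Jorarn Coast is at UTC+09:00.
05:18 UTC + 9h = 14:18 Jorarn Coast.

14:18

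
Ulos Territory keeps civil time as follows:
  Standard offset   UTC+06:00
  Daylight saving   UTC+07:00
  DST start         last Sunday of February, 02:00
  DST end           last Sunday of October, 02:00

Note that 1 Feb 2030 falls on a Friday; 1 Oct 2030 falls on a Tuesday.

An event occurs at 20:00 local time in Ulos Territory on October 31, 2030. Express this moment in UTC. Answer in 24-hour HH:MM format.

14:00

1 February 2030 is a Friday, so Sundays fall on 3, 10, 17, 24; the last is February 24.
1 October 2030 is a Tuesday, so Sundays fall on 6, 13, 20, 27; the last is October 27.
Daylight saving runs 24 February – 27 October; October 31, 2030 is outside that window, so Ulos Territory is on standard time at UTC+06:00.
20:00 local − 6h = 14:00 UTC.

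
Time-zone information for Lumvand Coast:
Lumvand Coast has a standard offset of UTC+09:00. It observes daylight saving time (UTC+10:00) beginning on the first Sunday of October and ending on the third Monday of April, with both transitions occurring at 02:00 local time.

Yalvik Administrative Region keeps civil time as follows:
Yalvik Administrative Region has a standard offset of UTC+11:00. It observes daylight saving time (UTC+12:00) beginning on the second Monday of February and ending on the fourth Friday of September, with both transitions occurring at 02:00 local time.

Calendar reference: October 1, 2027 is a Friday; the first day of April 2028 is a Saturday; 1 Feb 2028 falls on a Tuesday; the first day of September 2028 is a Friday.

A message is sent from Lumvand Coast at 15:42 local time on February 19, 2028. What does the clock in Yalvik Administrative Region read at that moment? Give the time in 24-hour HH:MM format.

1 October 2027 is a Friday, so the first Sunday is October 3.
1 April 2028 is a Saturday, so the first Monday is April 3 and the third is April 17.
February 19, 2028 falls between 3 October 2027 and 17 April 2028, so daylight saving is in effect and Lumvand Coast is at UTC+10:00.
15:42 Lumvand Coast − 10h = 05:42 UTC.
1 February 2028 is a Tuesday, so the first Monday is February 7 and the second is February 14.
1 September 2028 is a Friday, so the first Friday is September 1 and the fourth is September 22.
At the standard offset (UTC+11:00), 05:42 UTC + 11h = 16:42 Yalvik Administrative Region standard time.
Daylight saving runs 14 February – 22 September; the standard-time date in Yalvik Administrative Region, February 19, 2028, is inside that window, so Yalvik Administrative Region is at UTC+12:00.
05:42 UTC + 12h = 17:42 Yalvik Administrative Region.

17:42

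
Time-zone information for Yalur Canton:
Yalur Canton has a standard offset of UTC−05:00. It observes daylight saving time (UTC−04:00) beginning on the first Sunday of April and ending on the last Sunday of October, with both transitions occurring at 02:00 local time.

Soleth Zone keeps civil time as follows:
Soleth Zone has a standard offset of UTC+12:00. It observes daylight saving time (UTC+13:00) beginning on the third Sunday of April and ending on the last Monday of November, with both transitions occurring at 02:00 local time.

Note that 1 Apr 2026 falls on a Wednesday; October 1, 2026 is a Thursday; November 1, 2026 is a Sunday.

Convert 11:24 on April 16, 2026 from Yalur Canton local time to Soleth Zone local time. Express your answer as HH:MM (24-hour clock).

1 April 2026 is a Wednesday, so the first Sunday is April 5.
1 October 2026 is a Thursday, so Sundays fall on 4, 11, 18, 25; the last is October 25.
April 16, 2026 falls between 5 April and 25 October, so daylight saving is in effect and Yalur Canton is at UTC−04:00.
11:24 Yalur Canton + 4h = 15:24 UTC.
1 April 2026 is a Wednesday, so the first Sunday is April 5 and the third is April 19.
1 November 2026 is a Sunday, so Mondays fall on 2, 9, 16, 23, 30; the last is November 30.
At the standard offset (UTC+12:00), 15:24 UTC + 12h = 03:24 Soleth Zone standard time (rolling into the next day, 17 April 2026).
The standard-time date in Soleth Zone, April 17, 2026, is outside the daylight-saving period (19 April – 30 November), so Soleth Zone is on standard time, UTC+12:00.
15:24 UTC + 12h = 03:24 Soleth Zone (rolling into the next day, 17 April 2026).

03:24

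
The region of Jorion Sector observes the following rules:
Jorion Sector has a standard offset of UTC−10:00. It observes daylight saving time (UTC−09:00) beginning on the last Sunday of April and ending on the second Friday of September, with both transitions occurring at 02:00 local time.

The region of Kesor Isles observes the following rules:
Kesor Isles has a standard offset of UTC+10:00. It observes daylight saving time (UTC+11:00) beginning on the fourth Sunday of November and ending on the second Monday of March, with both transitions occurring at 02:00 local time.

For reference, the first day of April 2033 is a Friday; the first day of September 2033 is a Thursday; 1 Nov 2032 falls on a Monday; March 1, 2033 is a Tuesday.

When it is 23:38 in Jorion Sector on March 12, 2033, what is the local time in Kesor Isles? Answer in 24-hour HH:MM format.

20:38

1 April 2033 is a Friday, so Sundays fall on 3, 10, 17, 24; the last is April 24.
1 September 2033 is a Thursday, so the first Friday is September 2 and the second is September 9.
March 12, 2033 is outside the daylight-saving period (24 April – 9 September), so Jorion Sector is on standard time, UTC−10:00.
23:38 Jorion Sector + 10h = 09:38 UTC (rolling into the next day, 13 March 2033).
1 November 2032 is a Monday, so the first Sunday is November 7 and the fourth is November 28.
1 March 2033 is a Tuesday, so the first Monday is March 7 and the second is March 14.
At the standard offset (UTC+10:00), 09:38 UTC + 10h = 19:38 Kesor Isles standard time.
The standard-time date in Kesor Isles, March 13, 2033, lies within the daylight-saving period (28 November 2032 – 14 March 2033), so Kesor Isles is on daylight time, UTC+11:00.
09:38 UTC + 11h = 20:38 Kesor Isles.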